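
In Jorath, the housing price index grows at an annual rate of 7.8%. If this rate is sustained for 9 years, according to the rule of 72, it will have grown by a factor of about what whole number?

72/7.8 ≈ 9.23 years per doubling.
9 years fits 1 doubling: 2^1 = 2.

around 2 times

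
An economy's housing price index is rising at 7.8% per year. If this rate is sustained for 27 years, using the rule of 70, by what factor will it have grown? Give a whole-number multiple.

70/7.8 ≈ 8.97 years per doubling.
27 years fits 3 doublings: 2^3 = 8.

8 times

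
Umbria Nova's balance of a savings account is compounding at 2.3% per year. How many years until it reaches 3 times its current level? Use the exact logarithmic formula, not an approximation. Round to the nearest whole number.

48 years

t = ln(3) / ln(1 + 0.023) = 1.0986 / 0.022739 ≈ 48.31.
≈ 48 years.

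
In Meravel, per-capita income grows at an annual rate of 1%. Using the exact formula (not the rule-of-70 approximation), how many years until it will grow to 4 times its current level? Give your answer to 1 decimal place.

t = ln(4) / ln(1 + 0.01) = 1.3863 / 0.009950 ≈ 139.33.

139.3 years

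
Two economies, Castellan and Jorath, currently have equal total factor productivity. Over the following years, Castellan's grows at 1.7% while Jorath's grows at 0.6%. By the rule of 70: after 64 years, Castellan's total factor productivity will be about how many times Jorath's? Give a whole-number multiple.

approximately 2 times

Castellan pulls ahead at 1.1 pp per year, so the ratio doubles every 70/1.1 ≈ 63.64 years.
In 64 years that's 1.01 doublings: 2^1.01 ≈ 2.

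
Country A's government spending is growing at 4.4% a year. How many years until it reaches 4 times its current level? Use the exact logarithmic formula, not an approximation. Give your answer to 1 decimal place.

32.2 years

t = ln(4) / ln(1 + 0.044) = 1.3863 / 0.043059 ≈ 32.20.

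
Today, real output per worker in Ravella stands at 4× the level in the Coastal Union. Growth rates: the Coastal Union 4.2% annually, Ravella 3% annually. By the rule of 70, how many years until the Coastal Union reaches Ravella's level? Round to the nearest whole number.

the Coastal Union gains on Ravella at 4.2% − 3% = 1.2 points a year.
At that relative rate the gap halves every 70/1.2 ≈ 58.33 years.
A 4× gap closes after 2 halvings: 2 × 58.33 ≈ 117 years.

roughly 117 years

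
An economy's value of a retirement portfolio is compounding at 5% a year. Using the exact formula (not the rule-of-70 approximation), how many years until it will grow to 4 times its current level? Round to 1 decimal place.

28.4 years

t = ln(4) / ln(1 + 0.05) = 1.3863 / 0.048790 ≈ 28.41.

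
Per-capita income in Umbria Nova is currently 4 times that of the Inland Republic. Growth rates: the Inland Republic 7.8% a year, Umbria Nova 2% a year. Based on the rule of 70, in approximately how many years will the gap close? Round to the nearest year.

24 years

The growth-rate gap is 7.8% − 2% = 5.8 percentage points.
So the ratio between them halves every 70/5.8 ≈ 12.07 years.
A 4 times gap closes after 2 halvings: 2 × 12.07 ≈ 24 years.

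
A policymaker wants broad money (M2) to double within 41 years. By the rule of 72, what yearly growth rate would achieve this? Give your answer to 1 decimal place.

72 / 41 ≈ 1.76, so about 1.8% per year.

roughly 1.8%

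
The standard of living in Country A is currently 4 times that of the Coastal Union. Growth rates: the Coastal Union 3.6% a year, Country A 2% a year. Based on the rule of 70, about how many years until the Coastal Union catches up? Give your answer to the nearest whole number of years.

≈ 88 years

What matters is the difference: 1.6 pp.
Rule of 70 on the gap: the ratio halves every 70/1.6 ≈ 43.75 years.
A 4 times gap closes after 2 halvings: 2 × 43.75 ≈ 88 years.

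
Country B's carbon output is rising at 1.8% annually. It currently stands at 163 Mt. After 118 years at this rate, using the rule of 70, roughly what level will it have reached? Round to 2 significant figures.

around 1300 Mt

It doubles every 70/1.8 ≈ 38.89 years, so 118 years is 3.03 doublings.
2^3.03 ≈ 8.17; 163 × 8.17 ≈ 1300 Mt.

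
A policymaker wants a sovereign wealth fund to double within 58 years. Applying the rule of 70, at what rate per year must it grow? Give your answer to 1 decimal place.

roughly 1.2%

70 / 58 ≈ 1.21, so about 1.2% per year.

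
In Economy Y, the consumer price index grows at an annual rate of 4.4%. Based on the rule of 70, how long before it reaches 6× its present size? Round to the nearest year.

roughly 41 years

One doubling takes 70/4.4 = 15.91 years.
6× is log₂ 6 ≈ 2.58 doublings, so ≈ 2.58 × 15.91 = 41 years.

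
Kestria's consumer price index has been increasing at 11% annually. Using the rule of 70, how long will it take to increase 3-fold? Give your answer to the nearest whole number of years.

roughly 10 years

Doubling time ≈ 70/11 = 6.36 years.
Reaching 3× takes log₂(3) ≈ 1.58 doublings.
1.58 × 6.36 ≈ 10 years.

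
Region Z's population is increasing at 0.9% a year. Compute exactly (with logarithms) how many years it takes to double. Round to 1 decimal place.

t = ln(2) / ln(1 + 0.009) = 0.6931 / 0.008960 ≈ 77.35.

77.4 years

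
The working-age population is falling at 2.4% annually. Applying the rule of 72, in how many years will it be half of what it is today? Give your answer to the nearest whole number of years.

Halving time ≈ 72 / 2.4 = 30.00 → 30 years.

approximately 30 years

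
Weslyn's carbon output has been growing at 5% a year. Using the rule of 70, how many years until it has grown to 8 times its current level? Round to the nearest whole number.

approximately 42 years

At 5% it doubles every 70/5 ≈ 14.00 years.
8 = 2^3, so 3 doublings → 42 years.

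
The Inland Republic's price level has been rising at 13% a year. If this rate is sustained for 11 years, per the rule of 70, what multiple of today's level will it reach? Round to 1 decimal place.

Doubling time ≈ 70/13 = 5.38 years.
11 years / 5.38 ≈ 2.04 doublings → factor 2^2.04 ≈ 4.1.

around 4.1 times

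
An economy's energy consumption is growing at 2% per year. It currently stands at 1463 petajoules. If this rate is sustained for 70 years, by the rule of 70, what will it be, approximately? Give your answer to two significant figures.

roughly 5900 petajoules

It doubles every 70/2 ≈ 35.00 years, so 70 years is 2.00 doublings.
2^2.00 ≈ 4.00; 1463 × 4.00 ≈ 5900 petajoules.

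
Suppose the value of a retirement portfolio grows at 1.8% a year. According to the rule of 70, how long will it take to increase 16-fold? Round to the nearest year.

Doubling time ≈ 70/1.8 = 38.89 years.
Getting to 16× needs 4 doublings: 4 × 38.89 ≈ 156 years.

≈ 156 years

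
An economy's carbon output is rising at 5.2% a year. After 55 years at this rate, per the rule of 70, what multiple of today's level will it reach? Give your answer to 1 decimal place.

around 17.0 times

Doubling time ≈ 70/5.2 = 13.46 years.
55 years / 13.46 ≈ 4.09 doublings → factor 2^4.09 ≈ 17.0.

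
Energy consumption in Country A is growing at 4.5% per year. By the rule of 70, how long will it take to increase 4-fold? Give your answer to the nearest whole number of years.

about 31 years

Doubling time ≈ 70/4.5 = 15.56 years.
Getting to 4× needs 2 doublings: 2 × 15.56 ≈ 31 years.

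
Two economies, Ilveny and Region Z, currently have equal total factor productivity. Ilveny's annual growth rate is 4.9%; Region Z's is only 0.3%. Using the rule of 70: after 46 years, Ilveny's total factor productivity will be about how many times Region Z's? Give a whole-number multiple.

roughly 8 times

Rate gap = 4.9% − 0.3% = 4.6 points.
The ratio doubles every 70/4.6 ≈ 15.22 years.
46/15.22 ≈ 3.02 doublings → ratio ≈ 2^3.02 ≈ 8.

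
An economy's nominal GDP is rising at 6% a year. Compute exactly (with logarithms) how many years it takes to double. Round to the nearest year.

t = ln(2) / ln(1 + 0.06) = 0.6931 / 0.058269 ≈ 11.89.
≈ 12 years.

12 years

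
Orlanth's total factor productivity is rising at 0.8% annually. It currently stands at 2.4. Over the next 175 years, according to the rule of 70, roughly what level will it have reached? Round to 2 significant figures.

roughly 9.6

It doubles every 70/0.8 ≈ 87.50 years, so 175 years is 2.00 doublings.
2^2.00 ≈ 4.00; 2.4 × 4.00 ≈ 9.6.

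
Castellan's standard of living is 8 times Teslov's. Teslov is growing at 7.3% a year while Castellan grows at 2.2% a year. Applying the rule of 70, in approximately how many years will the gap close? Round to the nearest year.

≈ 41 years

Teslov gains on Castellan at 7.3% − 2.2% = 5.1 points a year.
At that relative rate the gap halves every 70/5.1 ≈ 13.73 years.
An 8 times gap closes after 3 halvings: 3 × 13.73 ≈ 41 years.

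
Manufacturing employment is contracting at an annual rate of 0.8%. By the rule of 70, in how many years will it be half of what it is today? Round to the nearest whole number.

Halving time ≈ 70 / 0.8 = 87.50 → 88 years.

around 88 years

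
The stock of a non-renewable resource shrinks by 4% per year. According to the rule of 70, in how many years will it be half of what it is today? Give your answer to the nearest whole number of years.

Halving time ≈ 70 / 4 = 17.50 → 18 years.

about 18 years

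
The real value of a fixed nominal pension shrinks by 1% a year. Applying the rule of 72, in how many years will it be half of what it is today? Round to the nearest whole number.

The rule works in reverse for decay: 72/1 ≈ 72.00 years to halve.

about 72 years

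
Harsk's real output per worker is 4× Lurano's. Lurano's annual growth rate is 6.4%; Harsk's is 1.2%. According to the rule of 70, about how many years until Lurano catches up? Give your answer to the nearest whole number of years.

Lurano gains on Harsk at 6.4% − 1.2% = 5.2 points a year.
At that relative rate the gap halves every 70/5.2 ≈ 13.46 years.
A 4× gap closes after 2 halvings: 2 × 13.46 ≈ 27 years.

roughly 27 years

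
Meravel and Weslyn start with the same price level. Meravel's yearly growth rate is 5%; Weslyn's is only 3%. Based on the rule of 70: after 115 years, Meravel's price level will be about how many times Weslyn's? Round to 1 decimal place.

Meravel pulls ahead at 2 pp per year, so the ratio doubles every 70/2 ≈ 35.00 years.
In 115 years that's 3.29 doublings: 2^3.29 ≈ 9.8.

around 9.8 times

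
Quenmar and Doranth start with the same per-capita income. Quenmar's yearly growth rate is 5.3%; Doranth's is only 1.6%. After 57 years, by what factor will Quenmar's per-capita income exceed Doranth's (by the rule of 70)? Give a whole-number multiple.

Only the 3.7-point difference matters.
70/3.7 ≈ 18.92 years per doubling of the ratio; 57 years gives 3.01 doublings, so ≈ 8×.

around 8 times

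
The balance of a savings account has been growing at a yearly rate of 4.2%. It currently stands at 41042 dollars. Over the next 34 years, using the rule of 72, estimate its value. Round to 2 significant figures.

≈ 160000 dollars

Doubling time ≈ 72/4.2 = 17.14 years.
34 years is 34/17.14 ≈ 1.98 doublings, a factor of 2^1.98 ≈ 3.94.
41042 × 3.94 ≈ 160000 dollars.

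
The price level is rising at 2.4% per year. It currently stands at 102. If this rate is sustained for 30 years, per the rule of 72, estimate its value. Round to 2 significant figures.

roughly 200

It doubles every 72/2.4 ≈ 30.00 years, so 30 years is 1.00 doublings.
2^1.00 ≈ 2.00; 102 × 2.00 ≈ 200.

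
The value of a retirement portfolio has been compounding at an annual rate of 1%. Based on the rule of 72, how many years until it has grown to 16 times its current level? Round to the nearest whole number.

around 288 years

One doubling takes 72/1 = 72.00 years.
Getting to 16× needs 4 doublings: 4 × 72.00 ≈ 288 years.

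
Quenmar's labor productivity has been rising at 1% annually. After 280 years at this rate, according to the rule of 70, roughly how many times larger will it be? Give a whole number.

70/1 ≈ 70.00 years per doubling.
280 years fits 4 doublings: 2^4 = 16.

roughly 16 times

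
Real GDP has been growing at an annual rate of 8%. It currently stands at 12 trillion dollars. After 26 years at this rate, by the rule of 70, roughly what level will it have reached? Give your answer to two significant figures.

about 94 trillion dollars

It doubles every 70/8 ≈ 8.75 years, so 26 years is 2.97 doublings.
2^2.97 ≈ 7.84; 12 × 7.84 ≈ 94 trillion dollars.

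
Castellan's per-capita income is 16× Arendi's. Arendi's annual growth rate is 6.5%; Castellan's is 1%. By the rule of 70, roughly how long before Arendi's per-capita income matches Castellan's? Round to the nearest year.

Arendi gains on Castellan at 6.5% − 1% = 5.5 points a year.
At that relative rate the gap halves every 70/5.5 ≈ 12.73 years.
A 16× gap closes after 4 halvings: 4 × 12.73 ≈ 51 years.

roughly 51 years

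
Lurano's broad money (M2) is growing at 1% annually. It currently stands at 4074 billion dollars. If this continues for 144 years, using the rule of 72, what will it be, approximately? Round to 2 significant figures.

around 16000 billion dollars

Doubling time ≈ 72/1 = 72.00 years.
144 years is 144/72.00 ≈ 2.00 doublings, a factor of 2^2.00 ≈ 4.00.
4074 × 4.00 ≈ 16000 billion dollars.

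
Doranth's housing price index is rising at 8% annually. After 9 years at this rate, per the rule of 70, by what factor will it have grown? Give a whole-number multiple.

70/8 ≈ 8.75 years per doubling.
9 years fits 1 doubling: 2^1 = 2.

about 2 times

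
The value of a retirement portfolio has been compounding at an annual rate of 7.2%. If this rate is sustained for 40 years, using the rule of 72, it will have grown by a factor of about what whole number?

Doubling time ≈ 72/7.2 = 10.00 years.
40/10.00 ≈ 4 doublings, so about 2^4 = 16×.

16 times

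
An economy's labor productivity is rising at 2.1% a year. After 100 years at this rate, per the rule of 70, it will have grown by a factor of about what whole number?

70/2.1 ≈ 33.33 years per doubling.
100 years fits 3 doublings: 2^3 = 8.

approximately 8 times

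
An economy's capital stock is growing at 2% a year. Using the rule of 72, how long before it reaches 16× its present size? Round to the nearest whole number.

roughly 144 years

One doubling takes 72/2 = 36.00 years.
Getting to 16× needs 4 doublings: 4 × 36.00 ≈ 144 years.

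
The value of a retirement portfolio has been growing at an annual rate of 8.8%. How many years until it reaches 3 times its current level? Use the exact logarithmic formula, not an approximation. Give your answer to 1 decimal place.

t = ln(3) / ln(1 + 0.088) = 1.0986 / 0.084341 ≈ 13.03.

13.0 years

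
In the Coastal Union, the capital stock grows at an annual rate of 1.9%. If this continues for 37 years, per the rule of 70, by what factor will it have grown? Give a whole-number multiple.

around 2 times

At 1.9% one doubling takes ≈ 36.84 years; 37 years is 1 of them, so ×2.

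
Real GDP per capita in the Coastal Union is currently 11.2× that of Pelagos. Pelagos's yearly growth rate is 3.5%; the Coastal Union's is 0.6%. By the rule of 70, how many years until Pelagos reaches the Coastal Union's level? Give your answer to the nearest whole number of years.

approximately 84 years

Pelagos gains on the Coastal Union at 3.5% − 0.6% = 2.9 points a year.
At that relative rate the gap halves every 70/2.9 ≈ 24.14 years.
An 11.2× gap takes log₂(11.2) ≈ 3.49 halvings to close: 3.49 × 24.14 ≈ 84 years.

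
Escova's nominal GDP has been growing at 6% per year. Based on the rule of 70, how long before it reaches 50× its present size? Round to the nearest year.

Doubling time ≈ 70/6 = 11.67 years.
Reaching 50× takes log₂(50) ≈ 5.64 doublings.
5.64 × 11.67 ≈ 66 years.

about 66 years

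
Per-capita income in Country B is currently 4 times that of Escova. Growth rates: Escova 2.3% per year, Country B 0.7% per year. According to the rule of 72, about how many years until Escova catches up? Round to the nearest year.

What matters is the difference: 1.6 pp.
Rule of 72 on the gap: the ratio halves every 72/1.6 ≈ 45.00 years.
A 4 times gap closes after 2 halvings: 2 × 45.00 ≈ 90 years.

90 years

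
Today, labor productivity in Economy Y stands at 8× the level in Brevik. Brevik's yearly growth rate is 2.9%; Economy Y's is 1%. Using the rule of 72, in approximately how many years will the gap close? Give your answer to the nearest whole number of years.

The growth-rate gap is 2.9% − 1% = 1.9 percentage points.
So the ratio between them halves every 72/1.9 ≈ 37.89 years.
An 8× gap closes after 3 halvings: 3 × 37.89 ≈ 114 years.

roughly 114 years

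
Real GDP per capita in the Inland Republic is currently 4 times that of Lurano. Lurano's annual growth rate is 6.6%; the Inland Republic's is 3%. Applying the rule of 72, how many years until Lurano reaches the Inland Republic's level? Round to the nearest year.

The growth-rate gap is 6.6% − 3% = 3.6 percentage points.
So the ratio between them halves every 72/3.6 ≈ 20.00 years.
A 4 times gap closes after 2 halvings: 2 × 20.00 ≈ 40 years.

about 40 years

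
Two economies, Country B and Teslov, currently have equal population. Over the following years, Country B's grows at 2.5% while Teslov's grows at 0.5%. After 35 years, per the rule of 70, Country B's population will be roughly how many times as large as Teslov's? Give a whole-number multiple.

Country B pulls ahead at 2 pp per year, so the ratio doubles every 70/2 ≈ 35.00 years.
In 35 years that's 1.00 doublings: 2^1.00 ≈ 2.

2 times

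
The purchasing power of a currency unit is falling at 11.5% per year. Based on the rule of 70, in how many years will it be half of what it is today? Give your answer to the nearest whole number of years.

The rule works in reverse for decay: 70/11.5 ≈ 6.09 years to halve.

around 6 years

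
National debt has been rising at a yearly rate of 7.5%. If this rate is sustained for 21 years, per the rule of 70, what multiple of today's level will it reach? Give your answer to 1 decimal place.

Doubling time ≈ 70/7.5 = 9.33 years.
21 years / 9.33 ≈ 2.25 doublings → factor 2^2.25 ≈ 4.8.

roughly 4.8 times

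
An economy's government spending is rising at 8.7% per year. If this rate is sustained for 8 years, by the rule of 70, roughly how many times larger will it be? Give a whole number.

approximately 2 times

Doubling time ≈ 70/8.7 = 8.05 years.
8/8.05 ≈ 1 doubling, so about 2^1 = 2×.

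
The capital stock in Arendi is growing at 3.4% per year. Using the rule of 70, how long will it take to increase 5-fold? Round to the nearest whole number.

roughly 48 years

At 3.4% it doubles every 70/3.4 ≈ 20.59 years.
5× is log₂ 5 ≈ 2.32 doublings, so ≈ 2.32 × 20.59 = 48 years.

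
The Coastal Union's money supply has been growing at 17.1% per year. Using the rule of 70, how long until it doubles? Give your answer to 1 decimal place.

70/17.1 ≈ 4.09, so it doubles roughly every 4.1 years.

approximately 4.1 years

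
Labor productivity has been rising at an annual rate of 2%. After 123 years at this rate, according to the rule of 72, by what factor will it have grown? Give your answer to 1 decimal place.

about 10.7 times

Doubles every ≈ 36.00 years (72/2).
123 years is 3.42 doublings; 2^3.42 ≈ 10.7×.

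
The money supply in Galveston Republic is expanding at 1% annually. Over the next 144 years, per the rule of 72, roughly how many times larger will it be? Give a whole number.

around 4 times

At 1% one doubling takes ≈ 72.00 years; 144 years is 2 of them, so ×4.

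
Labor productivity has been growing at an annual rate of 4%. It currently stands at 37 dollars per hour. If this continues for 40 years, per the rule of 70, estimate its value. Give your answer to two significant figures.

Doubling time ≈ 70/4 = 17.50 years.
40 years is 40/17.50 ≈ 2.29 doublings, a factor of 2^2.29 ≈ 4.89.
37 × 4.89 ≈ 180 dollars per hour.

≈ 180 dollars per hour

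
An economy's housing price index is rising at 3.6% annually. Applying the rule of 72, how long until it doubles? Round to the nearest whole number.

At 3.6%, doubling takes about 72/3.6 = 20.00 years.

≈ 20 years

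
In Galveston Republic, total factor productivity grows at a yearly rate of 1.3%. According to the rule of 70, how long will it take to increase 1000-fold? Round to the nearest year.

One doubling takes 70/1.3 = 53.85 years.
Reaching 1000× takes log₂(1000) ≈ 9.97 doublings.
9.97 × 53.85 ≈ 537 years.

≈ 537 years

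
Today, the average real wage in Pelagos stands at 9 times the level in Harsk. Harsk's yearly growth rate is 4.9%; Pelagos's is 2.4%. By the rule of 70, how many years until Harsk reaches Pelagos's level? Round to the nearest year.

The growth-rate gap is 4.9% − 2.4% = 2.5 percentage points.
So the ratio between them halves every 70/2.5 ≈ 28.00 years.
A 9 times gap takes log₂(9) ≈ 3.17 halvings to close: 3.17 × 28.00 ≈ 89 years.

89 years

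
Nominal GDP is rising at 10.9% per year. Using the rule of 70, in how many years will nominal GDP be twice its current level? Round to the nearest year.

approximately 6 years

At 10.9%, doubling takes about 70/10.9 = 6.42 years.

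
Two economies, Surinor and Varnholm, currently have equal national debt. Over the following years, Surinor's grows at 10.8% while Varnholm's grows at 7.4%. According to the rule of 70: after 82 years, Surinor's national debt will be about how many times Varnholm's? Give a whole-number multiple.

roughly 16 times

Surinor pulls ahead at 3.4 pp per year, so the ratio doubles every 70/3.4 ≈ 20.59 years.
In 82 years that's 3.98 doublings: 2^3.98 ≈ 16.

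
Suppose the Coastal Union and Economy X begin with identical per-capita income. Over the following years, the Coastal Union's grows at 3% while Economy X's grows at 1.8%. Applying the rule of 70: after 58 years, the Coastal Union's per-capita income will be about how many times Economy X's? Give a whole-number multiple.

Only the 1.2-point difference matters.
70/1.2 ≈ 58.33 years per doubling of the ratio; 58 years gives 0.99 doublings, so ≈ 2×.

around 2 times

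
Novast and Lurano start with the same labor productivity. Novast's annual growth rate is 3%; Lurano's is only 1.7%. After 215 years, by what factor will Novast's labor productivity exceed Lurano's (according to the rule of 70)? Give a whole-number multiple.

Novast pulls ahead at 1.3 pp per year, so the ratio doubles every 70/1.3 ≈ 53.85 years.
In 215 years that's 3.99 doublings: 2^3.99 ≈ 16.

≈ 16 times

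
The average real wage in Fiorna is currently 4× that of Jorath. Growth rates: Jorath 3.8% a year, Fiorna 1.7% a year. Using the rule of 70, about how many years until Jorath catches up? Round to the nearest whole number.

67 years

The growth-rate gap is 3.8% − 1.7% = 2.1 percentage points.
So the ratio between them halves every 70/2.1 ≈ 33.33 years.
A 4× gap closes after 2 halvings: 2 × 33.33 ≈ 67 years.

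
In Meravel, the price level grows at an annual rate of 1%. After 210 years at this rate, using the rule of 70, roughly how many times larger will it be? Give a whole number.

70/1 ≈ 70.00 years per doubling.
210 years fits 3 doublings: 2^3 = 8.

8 times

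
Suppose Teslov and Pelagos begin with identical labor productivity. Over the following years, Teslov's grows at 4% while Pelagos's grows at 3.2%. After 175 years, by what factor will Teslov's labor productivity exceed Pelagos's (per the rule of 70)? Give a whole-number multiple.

Teslov pulls ahead at 0.8 pp per year, so the ratio doubles every 70/0.8 ≈ 87.50 years.
In 175 years that's 2.00 doublings: 2^2.00 ≈ 4.

approximately 4 times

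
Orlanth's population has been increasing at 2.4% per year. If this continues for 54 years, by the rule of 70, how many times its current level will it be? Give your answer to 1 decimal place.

about 3.6 times

Doubles every ≈ 29.17 years (70/2.4).
54 years is 1.85 doublings; 2^1.85 ≈ 3.6×.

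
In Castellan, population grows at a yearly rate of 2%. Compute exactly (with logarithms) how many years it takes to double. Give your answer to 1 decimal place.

35.0 years

t = ln(2) / ln(1 + 0.02) = 0.6931 / 0.019803 ≈ 35.00.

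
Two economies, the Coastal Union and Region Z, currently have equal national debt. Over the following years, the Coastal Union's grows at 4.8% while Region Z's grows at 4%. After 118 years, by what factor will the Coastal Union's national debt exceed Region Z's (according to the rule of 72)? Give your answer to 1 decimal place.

Rate gap = 4.8% − 4% = 0.8 points.
The ratio doubles every 72/0.8 ≈ 90.00 years.
118/90.00 ≈ 1.31 doublings → ratio ≈ 2^1.31 ≈ 2.5.

2.5 times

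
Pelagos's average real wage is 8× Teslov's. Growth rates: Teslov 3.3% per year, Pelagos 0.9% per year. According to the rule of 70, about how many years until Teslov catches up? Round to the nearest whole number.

88 years

Teslov gains on Pelagos at 3.3% − 0.9% = 2.4 points a year.
At that relative rate the gap halves every 70/2.4 ≈ 29.17 years.
An 8× gap closes after 3 halvings: 3 × 29.17 ≈ 88 years.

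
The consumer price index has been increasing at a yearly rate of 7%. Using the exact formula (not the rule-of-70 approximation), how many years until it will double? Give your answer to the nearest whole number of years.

10 years

t = ln(2) / ln(1 + 0.07) = 0.6931 / 0.067659 ≈ 10.24.
≈ 10 years.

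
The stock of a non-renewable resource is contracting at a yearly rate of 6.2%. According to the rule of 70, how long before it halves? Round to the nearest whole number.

about 11 years

The rule works in reverse for decay: 70/6.2 ≈ 11.29 years to halve.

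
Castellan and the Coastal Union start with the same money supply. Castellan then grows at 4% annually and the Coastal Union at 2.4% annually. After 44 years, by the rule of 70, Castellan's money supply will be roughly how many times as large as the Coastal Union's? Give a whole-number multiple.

around 2 times

Rate gap = 4% − 2.4% = 1.6 points.
The ratio doubles every 70/1.6 ≈ 43.75 years.
44/43.75 ≈ 1.01 doublings → ratio ≈ 2^1.01 ≈ 2.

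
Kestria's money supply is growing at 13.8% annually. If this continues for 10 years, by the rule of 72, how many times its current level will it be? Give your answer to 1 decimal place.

Doubles every ≈ 5.22 years (72/13.8).
10 years is 1.92 doublings; 2^1.92 ≈ 3.8×.

≈ 3.8 times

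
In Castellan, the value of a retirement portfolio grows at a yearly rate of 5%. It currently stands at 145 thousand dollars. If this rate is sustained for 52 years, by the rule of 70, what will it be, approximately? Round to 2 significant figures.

Doubling time ≈ 70/5 = 14.00 years.
52 years is 52/14.00 ≈ 3.71 doublings, a factor of 2^3.71 ≈ 13.09.
145 × 13.09 ≈ 1900 thousand dollars.

approximately 1900 thousand dollars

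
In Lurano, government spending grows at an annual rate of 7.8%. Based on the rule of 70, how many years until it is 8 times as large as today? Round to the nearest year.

At 7.8% it doubles every 70/7.8 ≈ 8.97 years.
8× is 3 doublings, so 3 × 8.97 ≈ 27 years.

around 27 years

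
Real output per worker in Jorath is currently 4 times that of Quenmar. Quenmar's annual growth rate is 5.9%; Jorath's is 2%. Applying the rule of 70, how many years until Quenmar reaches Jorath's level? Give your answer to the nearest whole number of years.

Quenmar gains on Jorath at 5.9% − 2% = 3.9 points a year.
At that relative rate the gap halves every 70/3.9 ≈ 17.95 years.
A 4 times gap closes after 2 halvings: 2 × 17.95 ≈ 36 years.

approximately 36 years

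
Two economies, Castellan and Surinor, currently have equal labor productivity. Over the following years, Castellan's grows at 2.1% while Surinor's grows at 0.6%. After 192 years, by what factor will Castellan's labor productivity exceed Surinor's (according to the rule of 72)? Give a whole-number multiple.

Rate gap = 2.1% − 0.6% = 1.5 points.
The ratio doubles every 72/1.5 ≈ 48.00 years.
192/48.00 ≈ 4.00 doublings → ratio ≈ 2^4.00 ≈ 16.

≈ 16 times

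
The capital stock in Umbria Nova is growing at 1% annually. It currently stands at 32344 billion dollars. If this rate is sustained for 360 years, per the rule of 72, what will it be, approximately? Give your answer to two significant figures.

approximately 1000000 billion dollars

It doubles every 72/1 ≈ 72.00 years, so 360 years is 5.00 doublings.
2^5.00 ≈ 32.00; 32344 × 32.00 ≈ 1000000 billion dollars.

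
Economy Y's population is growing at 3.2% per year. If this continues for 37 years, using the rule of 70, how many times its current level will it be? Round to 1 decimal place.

≈ 3.2 times

Doubles every ≈ 21.88 years (70/3.2).
37 years is 1.69 doublings; 2^1.69 ≈ 3.2×.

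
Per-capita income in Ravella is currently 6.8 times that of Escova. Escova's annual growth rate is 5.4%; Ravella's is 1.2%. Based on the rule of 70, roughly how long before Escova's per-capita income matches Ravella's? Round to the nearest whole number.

about 46 years

What matters is the difference: 4.2 pp.
Rule of 70 on the gap: the ratio halves every 70/4.2 ≈ 16.67 years.
A 6.8 times gap takes log₂(6.8) ≈ 2.77 halvings to close: 2.77 × 16.67 ≈ 46 years.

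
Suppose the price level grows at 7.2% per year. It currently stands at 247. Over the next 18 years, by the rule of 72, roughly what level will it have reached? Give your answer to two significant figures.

Doubling time ≈ 72/7.2 = 10.00 years.
18 years is 18/10.00 ≈ 1.80 doublings, a factor of 2^1.80 ≈ 3.48.
247 × 3.48 ≈ 860.

about 860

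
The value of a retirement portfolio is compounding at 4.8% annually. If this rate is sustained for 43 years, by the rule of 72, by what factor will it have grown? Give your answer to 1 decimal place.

7.3 times

Doubles every ≈ 15.00 years (72/4.8).
43 years is 2.87 doublings; 2^2.87 ≈ 7.3×.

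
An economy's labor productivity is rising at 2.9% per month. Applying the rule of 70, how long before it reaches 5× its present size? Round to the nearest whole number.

At 2.9% it doubles every 70/2.9 ≈ 24.14 months.
Reaching 5× takes log₂(5) ≈ 2.32 doublings.
2.32 × 24.14 ≈ 56 months.

around 56 months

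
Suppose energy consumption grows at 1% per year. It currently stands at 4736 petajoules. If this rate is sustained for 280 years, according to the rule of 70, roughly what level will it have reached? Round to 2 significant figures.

It doubles every 70/1 ≈ 70.00 years, so 280 years is 4.00 doublings.
2^4.00 ≈ 16.00; 4736 × 16.00 ≈ 76000 petajoules.

≈ 76000 petajoules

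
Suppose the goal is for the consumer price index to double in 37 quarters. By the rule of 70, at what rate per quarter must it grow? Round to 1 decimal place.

1.9%

70 / 37 ≈ 1.89, so about 1.9% per quarter.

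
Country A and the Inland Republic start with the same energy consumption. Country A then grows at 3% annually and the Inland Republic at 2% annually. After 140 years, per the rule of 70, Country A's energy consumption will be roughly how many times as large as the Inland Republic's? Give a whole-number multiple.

about 4 times

Only the 1-point difference matters.
70/1 ≈ 70.00 years per doubling of the ratio; 140 years gives 2.00 doublings, so ≈ 4×.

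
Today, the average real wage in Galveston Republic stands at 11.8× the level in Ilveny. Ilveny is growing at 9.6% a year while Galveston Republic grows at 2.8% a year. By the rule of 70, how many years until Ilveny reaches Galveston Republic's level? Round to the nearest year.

about 37 years

Ilveny gains on Galveston Republic at 9.6% − 2.8% = 6.8 points a year.
At that relative rate the gap halves every 70/6.8 ≈ 10.29 years.
An 11.8× gap takes log₂(11.8) ≈ 3.56 halvings to close: 3.56 × 10.29 ≈ 37 years.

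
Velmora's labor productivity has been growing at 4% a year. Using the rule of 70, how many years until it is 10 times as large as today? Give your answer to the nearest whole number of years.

≈ 58 years

Doubling time ≈ 70/4 = 17.50 years.
10× is log₂ 10 ≈ 3.32 doublings, so ≈ 3.32 × 17.50 = 58 years.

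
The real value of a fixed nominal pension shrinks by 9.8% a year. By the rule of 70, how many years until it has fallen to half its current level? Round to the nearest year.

around 7 years

The rule works in reverse for decay: 70/9.8 ≈ 7.14 years to halve.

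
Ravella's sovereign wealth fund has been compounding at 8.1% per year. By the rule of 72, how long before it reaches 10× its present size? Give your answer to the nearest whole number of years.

Doubling time ≈ 72/8.1 = 8.89 years.
10× is log₂ 10 ≈ 3.32 doublings, so ≈ 3.32 × 8.89 = 30 years.

around 30 years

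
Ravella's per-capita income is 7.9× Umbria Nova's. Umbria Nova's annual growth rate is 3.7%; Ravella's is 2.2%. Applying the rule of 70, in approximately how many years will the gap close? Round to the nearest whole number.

What matters is the difference: 1.5 pp.
Rule of 70 on the gap: the ratio halves every 70/1.5 ≈ 46.67 years.
A 7.9× gap takes log₂(7.9) ≈ 2.98 halvings to close: 2.98 × 46.67 ≈ 139 years.

≈ 139 years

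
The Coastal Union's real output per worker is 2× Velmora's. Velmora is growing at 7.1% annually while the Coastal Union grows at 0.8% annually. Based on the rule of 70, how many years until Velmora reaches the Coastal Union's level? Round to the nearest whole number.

Velmora gains on the Coastal Union at 7.1% − 0.8% = 6.3 points a year.
At that relative rate the gap halves every 70/6.3 ≈ 11.11 years.
A 2× gap closes after 1 halving: 1 × 11.11 ≈ 11 years.

roughly 11 years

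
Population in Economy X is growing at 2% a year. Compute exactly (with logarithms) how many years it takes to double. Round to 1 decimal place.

t = ln(2) / ln(1 + 0.02) = 0.6931 / 0.019803 ≈ 35.00.

35.0 years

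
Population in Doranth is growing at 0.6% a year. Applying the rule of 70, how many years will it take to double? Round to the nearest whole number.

around 117 years

At 0.6%, doubling takes about 70/0.6 = 116.67 years.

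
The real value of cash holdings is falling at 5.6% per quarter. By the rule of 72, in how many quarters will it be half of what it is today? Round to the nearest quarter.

13 quarters

Halving time ≈ 72 / 5.6 = 12.86 → 13 quarters.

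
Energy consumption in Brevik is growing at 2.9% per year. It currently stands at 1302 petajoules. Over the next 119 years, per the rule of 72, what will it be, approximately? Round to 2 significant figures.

Doubling time ≈ 72/2.9 = 24.83 years.
119 years is 119/24.83 ≈ 4.79 doublings, a factor of 2^4.79 ≈ 27.67.
1302 × 27.67 ≈ 36000 petajoules.

approximately 36000 petajoules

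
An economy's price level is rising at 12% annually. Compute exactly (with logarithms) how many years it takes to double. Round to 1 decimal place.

t = ln(2) / ln(1 + 0.12) = 0.6931 / 0.113329 ≈ 6.12.

6.1 years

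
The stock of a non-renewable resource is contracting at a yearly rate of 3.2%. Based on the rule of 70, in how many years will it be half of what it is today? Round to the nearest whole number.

about 22 years

Falling at 3.2%, it halves about every 70/3.2 = 21.88 years.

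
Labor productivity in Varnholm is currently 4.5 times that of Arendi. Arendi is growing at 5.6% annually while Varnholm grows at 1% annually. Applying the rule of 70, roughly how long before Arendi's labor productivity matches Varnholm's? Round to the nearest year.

What matters is the difference: 4.6 pp.
Rule of 70 on the gap: the ratio halves every 70/4.6 ≈ 15.22 years.
A 4.5 times gap takes log₂(4.5) ≈ 2.17 halvings to close: 2.17 × 15.22 ≈ 33 years.

approximately 33 years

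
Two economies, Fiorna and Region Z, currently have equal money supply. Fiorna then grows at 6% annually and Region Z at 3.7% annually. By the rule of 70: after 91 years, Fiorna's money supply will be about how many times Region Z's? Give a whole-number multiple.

Fiorna pulls ahead at 2.3 pp per year, so the ratio doubles every 70/2.3 ≈ 30.43 years.
In 91 years that's 2.99 doublings: 2^2.99 ≈ 8.

about 8 times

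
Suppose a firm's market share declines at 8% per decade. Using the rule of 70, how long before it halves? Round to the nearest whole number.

9 decades

Halving time ≈ 70 / 8 = 8.75 → 9 decades.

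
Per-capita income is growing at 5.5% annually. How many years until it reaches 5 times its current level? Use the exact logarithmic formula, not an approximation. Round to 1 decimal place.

30.1 years

t = ln(5) / ln(1 + 0.055) = 1.6094 / 0.053541 ≈ 30.06.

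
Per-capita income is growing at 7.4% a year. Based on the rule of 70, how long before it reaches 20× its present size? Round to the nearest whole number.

roughly 41 years

At 7.4% it doubles every 70/7.4 ≈ 9.46 years.
20× is log₂ 20 ≈ 4.32 doublings, so ≈ 4.32 × 9.46 = 41 years.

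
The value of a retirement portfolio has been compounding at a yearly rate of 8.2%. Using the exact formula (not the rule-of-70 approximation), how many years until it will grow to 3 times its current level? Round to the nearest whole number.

t = ln(3) / ln(1 + 0.082) = 1.0986 / 0.078811 ≈ 13.94.
≈ 14 years.

14 years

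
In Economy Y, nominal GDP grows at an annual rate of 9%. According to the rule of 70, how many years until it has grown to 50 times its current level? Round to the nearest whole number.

44 years

One doubling takes 70/9 = 7.78 years.
50× is log₂ 50 ≈ 5.64 doublings, so ≈ 5.64 × 7.78 = 44 years.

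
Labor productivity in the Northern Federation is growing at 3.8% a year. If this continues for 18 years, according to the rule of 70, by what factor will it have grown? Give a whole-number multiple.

about 2 times

Doubling time ≈ 70/3.8 = 18.42 years.
18/18.42 ≈ 1 doubling, so about 2^1 = 2×.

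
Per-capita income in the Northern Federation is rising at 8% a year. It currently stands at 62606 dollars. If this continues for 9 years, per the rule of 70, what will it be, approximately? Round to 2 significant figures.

It doubles every 70/8 ≈ 8.75 years, so 9 years is 1.03 doublings.
2^1.03 ≈ 2.04; 62606 × 2.04 ≈ 130000 dollars.

roughly 130000 dollars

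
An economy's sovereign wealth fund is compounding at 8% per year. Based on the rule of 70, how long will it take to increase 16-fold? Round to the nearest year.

One doubling takes 70/8 = 8.75 years.
16× is 4 doublings, so 4 × 8.75 ≈ 35 years.

around 35 years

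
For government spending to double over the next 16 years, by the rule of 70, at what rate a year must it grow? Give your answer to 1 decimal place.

4.4% a year

70 / 16 ≈ 4.38, so about 4.4% a year.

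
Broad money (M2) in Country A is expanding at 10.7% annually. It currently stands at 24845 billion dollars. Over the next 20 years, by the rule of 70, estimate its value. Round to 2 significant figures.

It doubles every 70/10.7 ≈ 6.54 years, so 20 years is 3.06 doublings.
2^3.06 ≈ 8.34; 24845 × 8.34 ≈ 210000 billion dollars.

210000 billion dollars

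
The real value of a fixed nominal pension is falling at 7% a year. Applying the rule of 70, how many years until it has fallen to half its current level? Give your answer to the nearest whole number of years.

10 years

Falling at 7%, it halves about every 70/7 = 10.00 years.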